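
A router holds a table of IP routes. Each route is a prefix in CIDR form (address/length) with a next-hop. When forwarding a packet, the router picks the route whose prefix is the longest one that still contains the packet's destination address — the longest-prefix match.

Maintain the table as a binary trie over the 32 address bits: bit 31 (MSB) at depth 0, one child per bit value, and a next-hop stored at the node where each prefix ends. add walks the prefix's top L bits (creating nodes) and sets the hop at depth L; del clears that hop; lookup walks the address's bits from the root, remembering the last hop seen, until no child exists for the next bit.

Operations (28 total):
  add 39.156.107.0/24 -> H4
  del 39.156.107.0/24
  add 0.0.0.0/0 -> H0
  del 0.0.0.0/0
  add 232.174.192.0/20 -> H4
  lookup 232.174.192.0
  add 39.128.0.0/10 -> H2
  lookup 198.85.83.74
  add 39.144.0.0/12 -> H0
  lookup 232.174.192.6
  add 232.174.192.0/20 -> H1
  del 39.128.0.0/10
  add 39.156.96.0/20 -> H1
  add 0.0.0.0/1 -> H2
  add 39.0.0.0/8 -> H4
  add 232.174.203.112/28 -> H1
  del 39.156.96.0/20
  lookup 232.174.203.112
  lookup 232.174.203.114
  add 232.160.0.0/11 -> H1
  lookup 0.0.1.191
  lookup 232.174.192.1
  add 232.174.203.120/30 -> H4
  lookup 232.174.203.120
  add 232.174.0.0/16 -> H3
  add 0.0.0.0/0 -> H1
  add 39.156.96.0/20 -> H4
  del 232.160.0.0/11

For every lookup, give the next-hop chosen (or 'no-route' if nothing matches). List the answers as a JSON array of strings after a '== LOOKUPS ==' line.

Trace:
  add 39.156.107.0/24 -> H4 at depth 24
  del 39.156.107.0/24 (clear depth 24)
  add 0.0.0.0/0 -> H0 at depth 0
  del 0.0.0.0/0 (clear depth 0)
  add 232.174.192.0/20 -> H4 at depth 20
  lookup 232.174.192.0: bits 11101000101011101100 walk d0:-→d1:-→d2:-→d3:-→d4:-→d5:-→d6:-→d7:-→d8:-→d9:-→d10:-→d11:-→d12:-→d13:-→d14:-→d15:-→d16:-→d17:-→d18:-→d19:-→d20:H4 -> H4
  add 39.128.0.0/10 -> H2 at depth 10
  lookup 198.85.83.74: bits 11 walk d0:-→d1:-→d2:- -> no-route
  add 39.144.0.0/12 -> H0 at depth 12
  lookup 232.174.192.6: bits 11101000101011101100 walk d0:-→d1:-→d2:-→d3:-→d4:-→d5:-→d6:-→d7:-→d8:-→d9:-→d10:-→d11:-→d12:-→d13:-→d14:-→d15:-→d16:-→d17:-→d18:-→d19:-→d20:H4 -> H4
  add 232.174.192.0/20 -> H1 at depth 20
  del 39.128.0.0/10 (clear depth 10)
  add 39.156.96.0/20 -> H1 at depth 20
  add 0.0.0.0/1 -> H2 at depth 1
  add 39.0.0.0/8 -> H4 at depth 8
  add 232.174.203.112/28 -> H1 at depth 28
  del 39.156.96.0/20 (clear depth 20)
  lookup 232.174.203.112: bits 1110100010101110110010110111 walk d0:-→d1:-→d2:-→d3:-→d4:-→d5:-→d6:-→d7:-→d8:-→d9:-→d10:-→d11:-→d12:-→d13:-→d14:-→d15:-→d16:-→d17:-→d18:-→d19:-→d20:H1→d21:-→d22:-→d23:-→d24:-→d25:-→d26:-→d27:-→d28:H1 -> H1
  lookup 232.174.203.114: bits 1110100010101110110010110111 walk d0:-→d1:-→d2:-→d3:-→d4:-→d5:-→d6:-→d7:-→d8:-→d9:-→d10:-→d11:-→d12:-→d13:-→d14:-→d15:-→d16:-→d17:-→d18:-→d19:-→d20:H1→d21:-→d22:-→d23:-→d24:-→d25:-→d26:-→d27:-→d28:H1 -> H1
  add 232.160.0.0/11 -> H1 at depth 11
  lookup 0.0.1.191: bits 00 walk d0:-→d1:H2→d2:- -> H2
  lookup 232.174.192.1: bits 11101000101011101100 walk d0:-→d1:-→d2:-→d3:-→d4:-→d5:-→d6:-→d7:-→d8:-→d9:-→d10:-→d11:H1→d12:-→d13:-→d14:-→d15:-→d16:-→d17:-→d18:-→d19:-→d20:H1 -> H1
  add 232.174.203.120/30 -> H4 at depth 30
  lookup 232.174.203.120: bits 111010001010111011001011011110 walk d0:-→d1:-→d2:-→d3:-→d4:-→d5:-→d6:-→d7:-→d8:-→d9:-→d10:-→d11:H1→d12:-→d13:-→d14:-→d15:-→d16:-→d17:-→d18:-→d19:-→d20:H1→d21:-→d22:-→d23:-→d24:-→d25:-→d26:-→d27:-→d28:H1→d29:-→d30:H4 -> H4
  add 232.174.0.0/16 -> H3 at depth 16
  add 0.0.0.0/0 -> H1 at depth 0
  add 39.156.96.0/20 -> H4 at depth 20
  del 232.160.0.0/11 (clear depth 11)

== LOOKUPS ==
["H4","no-route","H4","H1","H1","H2","H1","H4"]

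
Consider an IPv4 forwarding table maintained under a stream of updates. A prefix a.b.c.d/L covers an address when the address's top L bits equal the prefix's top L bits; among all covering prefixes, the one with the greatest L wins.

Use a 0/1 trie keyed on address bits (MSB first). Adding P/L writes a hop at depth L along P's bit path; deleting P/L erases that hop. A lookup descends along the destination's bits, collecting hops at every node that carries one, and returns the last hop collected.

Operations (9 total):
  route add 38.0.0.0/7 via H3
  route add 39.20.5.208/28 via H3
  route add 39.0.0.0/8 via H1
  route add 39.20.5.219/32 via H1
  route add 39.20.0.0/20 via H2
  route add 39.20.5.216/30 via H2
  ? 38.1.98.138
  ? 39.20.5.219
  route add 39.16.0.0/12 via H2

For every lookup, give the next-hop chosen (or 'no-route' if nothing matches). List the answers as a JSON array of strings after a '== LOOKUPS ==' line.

Process each operation:
  add 38.0.0.0/7 -> H3 at depth 7
  add 39.20.5.208/28 -> H3 at depth 28
  add 39.0.0.0/8 -> H1 at depth 8
  add 39.20.5.219/32 -> H1 at depth 32
  add 39.20.0.0/20 -> H2 at depth 20
  add 39.20.5.216/30 -> H2 at depth 30
  Q 38.1.98.138: descend 0010011 ; hops seen [H3] ; pick H3
  Q 39.20.5.219: descend 00100111000101000000010111011011 ; hops seen [H3,H1,H2,H3,H2,H1] ; pick H1
  add 39.16.0.0/12 -> H2 at depth 12

== LOOKUPS ==
["H3","H1"]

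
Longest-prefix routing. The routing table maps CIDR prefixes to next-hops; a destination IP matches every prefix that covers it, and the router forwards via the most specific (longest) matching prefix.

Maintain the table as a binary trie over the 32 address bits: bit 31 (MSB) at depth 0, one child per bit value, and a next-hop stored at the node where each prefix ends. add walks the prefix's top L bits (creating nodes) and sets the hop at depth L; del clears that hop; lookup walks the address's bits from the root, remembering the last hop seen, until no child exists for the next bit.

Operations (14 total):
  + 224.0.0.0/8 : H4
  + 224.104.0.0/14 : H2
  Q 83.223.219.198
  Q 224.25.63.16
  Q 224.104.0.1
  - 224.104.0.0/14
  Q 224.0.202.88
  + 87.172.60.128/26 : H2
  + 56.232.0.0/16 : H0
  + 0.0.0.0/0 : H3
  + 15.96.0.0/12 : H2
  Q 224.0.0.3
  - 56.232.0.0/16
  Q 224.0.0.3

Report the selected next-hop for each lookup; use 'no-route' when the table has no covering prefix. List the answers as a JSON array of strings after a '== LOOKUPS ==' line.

Trace:
  add 224.0.0.0/8 -> H4 at depth 8
  add 224.104.0.0/14 -> H2 at depth 14
  ? 83.223.219.198  path d0:-  best=no-route
  ? 224.25.63.16  path d0:-→d1:-→d2:-→d3:-→d4:-→d5:-→d6:-→d7:-→d8:H4→d9:-  best=H4
  ? 224.104.0.1  path d0:-→d1:-→d2:-→d3:-→d4:-→d5:-→d6:-→d7:-→d8:H4→d9:-→d10:-→d11:-→d12:-→d13:-→d14:H2  best=H2
  - 224.104.0.0/14 clear@14
  ? 224.0.202.88  path d0:-→d1:-→d2:-→d3:-→d4:-→d5:-→d6:-→d7:-→d8:H4→d9:-  best=H4
  add 87.172.60.128/26 -> H2 at depth 26
  add 56.232.0.0/16 -> H0 at depth 16
  add 0.0.0.0/0 -> H3 at depth 0
  add 15.96.0.0/12 -> H2 at depth 12
  ? 224.0.0.3  path d0:H3→d1:-→d2:-→d3:-→d4:-→d5:-→d6:-→d7:-→d8:H4→d9:-  best=H4
  - 56.232.0.0/16 clear@16
  ? 224.0.0.3  path d0:H3→d1:-→d2:-→d3:-→d4:-→d5:-→d6:-→d7:-→d8:H4→d9:-  best=H4

== LOOKUPS ==
["no-route","H4","H2","H4","H4","H4"]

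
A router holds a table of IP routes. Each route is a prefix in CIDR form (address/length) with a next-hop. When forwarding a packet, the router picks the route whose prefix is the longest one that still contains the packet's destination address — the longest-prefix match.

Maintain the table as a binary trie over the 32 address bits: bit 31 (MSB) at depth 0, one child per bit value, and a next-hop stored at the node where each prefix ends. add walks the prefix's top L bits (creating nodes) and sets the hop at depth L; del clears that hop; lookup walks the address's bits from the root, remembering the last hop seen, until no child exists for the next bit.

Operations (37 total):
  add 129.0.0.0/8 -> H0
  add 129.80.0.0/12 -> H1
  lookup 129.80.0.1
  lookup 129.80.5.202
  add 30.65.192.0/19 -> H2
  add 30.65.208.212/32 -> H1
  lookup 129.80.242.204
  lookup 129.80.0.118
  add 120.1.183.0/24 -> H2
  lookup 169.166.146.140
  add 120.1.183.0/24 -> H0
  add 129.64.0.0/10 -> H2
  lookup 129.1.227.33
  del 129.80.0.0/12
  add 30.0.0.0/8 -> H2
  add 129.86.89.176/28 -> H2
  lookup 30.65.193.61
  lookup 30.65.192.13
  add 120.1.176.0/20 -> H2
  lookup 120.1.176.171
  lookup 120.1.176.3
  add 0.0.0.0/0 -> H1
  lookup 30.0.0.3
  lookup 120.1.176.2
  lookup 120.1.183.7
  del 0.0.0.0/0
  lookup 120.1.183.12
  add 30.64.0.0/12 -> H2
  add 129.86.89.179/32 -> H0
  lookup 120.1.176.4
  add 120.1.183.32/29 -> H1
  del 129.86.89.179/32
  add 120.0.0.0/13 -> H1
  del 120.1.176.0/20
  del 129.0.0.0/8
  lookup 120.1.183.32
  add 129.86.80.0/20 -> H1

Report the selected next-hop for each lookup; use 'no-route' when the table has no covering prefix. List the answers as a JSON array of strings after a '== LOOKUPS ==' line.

Process each operation:
  + 129.0.0.0/8 (H0) depth=8
  + 129.80.0.0/12 (H1) depth=12
  lookup 129.80.0.1: bits 100000010101 walk d0:-→d1:-→d2:-→d3:-→d4:-→d5:-→d6:-→d7:-→d8:H0→d9:-→d10:-→d11:-→d12:H1 -> H1
  lookup 129.80.5.202: bits 100000010101 walk d0:-→d1:-→d2:-→d3:-→d4:-→d5:-→d6:-→d7:-→d8:H0→d9:-→d10:-→d11:-→d12:H1 -> H1
  + 30.65.192.0/19 (H2) depth=19
  + 30.65.208.212/32 (H1) depth=32
  lookup 129.80.242.204: bits 100000010101 walk d0:-→d1:-→d2:-→d3:-→d4:-→d5:-→d6:-→d7:-→d8:H0→d9:-→d10:-→d11:-→d12:H1 -> H1
  lookup 129.80.0.118: bits 100000010101 walk d0:-→d1:-→d2:-→d3:-→d4:-→d5:-→d6:-→d7:-→d8:H0→d9:-→d10:-→d11:-→d12:H1 -> H1
  + 120.1.183.0/24 (H2) depth=24
  lookup 169.166.146.140: bits 10 walk d0:-→d1:-→d2:- -> no-route
  + 120.1.183.0/24 (H0) depth=24
  + 129.64.0.0/10 (H2) depth=10
  lookup 129.1.227.33: bits 100000010 walk d0:-→d1:-→d2:-→d3:-→d4:-→d5:-→d6:-→d7:-→d8:H0→d9:- -> H0
  del 129.80.0.0/12 (clear depth 12)
  + 30.0.0.0/8 (H2) depth=8
  + 129.86.89.176/28 (H2) depth=28
  lookup 30.65.193.61: bits 0001111001000001110 walk d0:-→d1:-→d2:-→d3:-→d4:-→d5:-→d6:-→d7:-→d8:H2→d9:-→d10:-→d11:-→d12:-→d13:-→d14:-→d15:-→d16:-→d17:-→d18:-→d19:H2 -> H2
  lookup 30.65.192.13: bits 0001111001000001110 walk d0:-→d1:-→d2:-→d3:-→d4:-→d5:-→d6:-→d7:-→d8:H2→d9:-→d10:-→d11:-→d12:-→d13:-→d14:-→d15:-→d16:-→d17:-→d18:-→d19:H2 -> H2
  + 120.1.176.0/20 (H2) depth=20
  lookup 120.1.176.171: bits 011110000000000110110 walk d0:-→d1:-→d2:-→d3:-→d4:-→d5:-→d6:-→d7:-→d8:-→d9:-→d10:-→d11:-→d12:-→d13:-→d14:-→d15:-→d16:-→d17:-→d18:-→d19:-→d20:H2→d21:- -> H2
  lookup 120.1.176.3: bits 011110000000000110110 walk d0:-→d1:-→d2:-→d3:-→d4:-→d5:-→d6:-→d7:-→d8:-→d9:-→d10:-→d11:-→d12:-→d13:-→d14:-→d15:-→d16:-→d17:-→d18:-→d19:-→d20:H2→d21:- -> H2
  + 0.0.0.0/0 (H1) depth=0
  lookup 30.0.0.3: bits 000111100 walk d0:H1→d1:-→d2:-→d3:-→d4:-→d5:-→d6:-→d7:-→d8:H2→d9:- -> H2
  lookup 120.1.176.2: bits 011110000000000110110 walk d0:H1→d1:-→d2:-→d3:-→d4:-→d5:-→d6:-→d7:-→d8:-→d9:-→d10:-→d11:-→d12:-→d13:-→d14:-→d15:-→d16:-→d17:-→d18:-→d19:-→d20:H2→d21:- -> H2
  lookup 120.1.183.7: bits 011110000000000110110111 walk d0:H1→d1:-→d2:-→d3:-→d4:-→d5:-→d6:-→d7:-→d8:-→d9:-→d10:-→d11:-→d12:-→d13:-→d14:-→d15:-→d16:-→d17:-→d18:-→d19:-→d20:H2→d21:-→d22:-→d23:-→d24:H0 -> H0
  del 0.0.0.0/0 (clear depth 0)
  lookup 120.1.183.12: bits 011110000000000110110111 walk d0:-→d1:-→d2:-→d3:-→d4:-→d5:-→d6:-→d7:-→d8:-→d9:-→d10:-→d11:-→d12:-→d13:-→d14:-→d15:-→d16:-→d17:-→d18:-→d19:-→d20:H2→d21:-→d22:-→d23:-→d24:H0 -> H0
  + 30.64.0.0/12 (H2) depth=12
  + 129.86.89.179/32 (H0) depth=32
  lookup 120.1.176.4: bits 011110000000000110110 walk d0:-→d1:-→d2:-→d3:-→d4:-→d5:-→d6:-→d7:-→d8:-→d9:-→d10:-→d11:-→d12:-→d13:-→d14:-→d15:-→d16:-→d17:-→d18:-→d19:-→d20:H2→d21:- -> H2
  + 120.1.183.32/29 (H1) depth=29
  del 129.86.89.179/32 (clear depth 32)
  + 120.0.0.0/13 (H1) depth=13
  del 120.1.176.0/20 (clear depth 20)
  del 129.0.0.0/8 (clear depth 8)
  lookup 120.1.183.32: bits 01111000000000011011011100100 walk d0:-→d1:-→d2:-→d3:-→d4:-→d5:-→d6:-→d7:-→d8:-→d9:-→d10:-→d11:-→d12:-→d13:H1→d14:-→d15:-→d16:-→d17:-→d18:-→d19:-→d20:-→d21:-→d22:-→d23:-→d24:H0→d25:-→d26:-→d27:-→d28:-→d29:H1 -> H1
  + 129.86.80.0/20 (H1) depth=20

== LOOKUPS ==
["H1","H1","H1","H1","no-route","H0","H2","H2","H2","H2","H2","H2","H0","H0","H2","H1"]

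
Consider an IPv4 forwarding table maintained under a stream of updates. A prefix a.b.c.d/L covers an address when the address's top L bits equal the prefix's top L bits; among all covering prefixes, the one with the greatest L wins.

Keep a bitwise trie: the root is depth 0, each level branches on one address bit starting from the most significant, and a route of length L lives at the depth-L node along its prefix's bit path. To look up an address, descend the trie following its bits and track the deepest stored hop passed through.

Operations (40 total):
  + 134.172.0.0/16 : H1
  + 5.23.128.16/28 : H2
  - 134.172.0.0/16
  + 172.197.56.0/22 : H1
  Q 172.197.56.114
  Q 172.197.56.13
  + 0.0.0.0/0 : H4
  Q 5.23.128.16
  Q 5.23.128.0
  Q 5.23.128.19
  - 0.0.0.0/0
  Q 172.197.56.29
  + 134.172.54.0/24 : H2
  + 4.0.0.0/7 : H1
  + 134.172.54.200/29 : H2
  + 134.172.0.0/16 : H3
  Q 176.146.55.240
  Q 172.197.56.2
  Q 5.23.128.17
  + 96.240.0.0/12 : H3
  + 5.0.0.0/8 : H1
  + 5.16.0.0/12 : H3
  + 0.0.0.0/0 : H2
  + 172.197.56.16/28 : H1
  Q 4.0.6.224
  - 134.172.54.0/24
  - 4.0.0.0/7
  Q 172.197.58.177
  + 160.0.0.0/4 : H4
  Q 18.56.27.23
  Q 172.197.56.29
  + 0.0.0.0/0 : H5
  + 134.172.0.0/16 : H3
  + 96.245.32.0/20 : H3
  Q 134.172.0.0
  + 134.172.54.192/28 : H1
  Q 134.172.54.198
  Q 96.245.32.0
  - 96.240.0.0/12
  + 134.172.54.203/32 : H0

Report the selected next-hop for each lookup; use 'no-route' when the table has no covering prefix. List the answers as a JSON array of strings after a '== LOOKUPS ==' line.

Trace:
  + 134.172.0.0/16 (H1) depth=16
  + 5.23.128.16/28 (H2) depth=28
  del 134.172.0.0/16 (clear depth 16)
  + 172.197.56.0/22 (H1) depth=22
  ? 172.197.56.114  path d0:-→d1:-→d2:-→d3:-→d4:-→d5:-→d6:-→d7:-→d8:-→d9:-→d10:-→d11:-→d12:-→d13:-→d14:-→d15:-→d16:-→d17:-→d18:-→d19:-→d20:-→d21:-→d22:H1  best=H1
  ? 172.197.56.13  path d0:-→d1:-→d2:-→d3:-→d4:-→d5:-→d6:-→d7:-→d8:-→d9:-→d10:-→d11:-→d12:-→d13:-→d14:-→d15:-→d16:-→d17:-→d18:-→d19:-→d20:-→d21:-→d22:H1  best=H1
  + 0.0.0.0/0 (H4) depth=0
  ? 5.23.128.16  path d0:H4→d1:-→d2:-→d3:-→d4:-→d5:-→d6:-→d7:-→d8:-→d9:-→d10:-→d11:-→d12:-→d13:-→d14:-→d15:-→d16:-→d17:-→d18:-→d19:-→d20:-→d21:-→d22:-→d23:-→d24:-→d25:-→d26:-→d27:-→d28:H2  best=H2
  ? 5.23.128.0  path d0:H4→d1:-→d2:-→d3:-→d4:-→d5:-→d6:-→d7:-→d8:-→d9:-→d10:-→d11:-→d12:-→d13:-→d14:-→d15:-→d16:-→d17:-→d18:-→d19:-→d20:-→d21:-→d22:-→d23:-→d24:-→d25:-→d26:-→d27:-  best=H4
  ? 5.23.128.19  path d0:H4→d1:-→d2:-→d3:-→d4:-→d5:-→d6:-→d7:-→d8:-→d9:-→d10:-→d11:-→d12:-→d13:-→d14:-→d15:-→d16:-→d17:-→d18:-→d19:-→d20:-→d21:-→d22:-→d23:-→d24:-→d25:-→d26:-→d27:-→d28:H2  best=H2
  del 0.0.0.0/0 (clear depth 0)
  ? 172.197.56.29  path d0:-→d1:-→d2:-→d3:-→d4:-→d5:-→d6:-→d7:-→d8:-→d9:-→d10:-→d11:-→d12:-→d13:-→d14:-→d15:-→d16:-→d17:-→d18:-→d19:-→d20:-→d21:-→d22:H1  best=H1
  + 134.172.54.0/24 (H2) depth=24
  + 4.0.0.0/7 (H1) depth=7
  + 134.172.54.200/29 (H2) depth=29
  + 134.172.0.0/16 (H3) depth=16
  ? 176.146.55.240  path d0:-→d1:-→d2:-→d3:-  best=no-route
  ? 172.197.56.2  path d0:-→d1:-→d2:-→d3:-→d4:-→d5:-→d6:-→d7:-→d8:-→d9:-→d10:-→d11:-→d12:-→d13:-→d14:-→d15:-→d16:-→d17:-→d18:-→d19:-→d20:-→d21:-→d22:H1  best=H1
  ? 5.23.128.17  path d0:-→d1:-→d2:-→d3:-→d4:-→d5:-→d6:-→d7:H1→d8:-→d9:-→d10:-→d11:-→d12:-→d13:-→d14:-→d15:-→d16:-→d17:-→d18:-→d19:-→d20:-→d21:-→d22:-→d23:-→d24:-→d25:-→d26:-→d27:-→d28:H2  best=H2
  + 96.240.0.0/12 (H3) depth=12
  + 5.0.0.0/8 (H1) depth=8
  + 5.16.0.0/12 (H3) depth=12
  + 0.0.0.0/0 (H2) depth=0
  + 172.197.56.16/28 (H1) depth=28
  ? 4.0.6.224  path d0:H2→d1:-→d2:-→d3:-→d4:-→d5:-→d6:-→d7:H1  best=H1
  del 134.172.54.0/24 (clear depth 24)
  del 4.0.0.0/7 (clear depth 7)
  ? 172.197.58.177  path d0:H2→d1:-→d2:-→d3:-→d4:-→d5:-→d6:-→d7:-→d8:-→d9:-→d10:-→d11:-→d12:-→d13:-→d14:-→d15:-→d16:-→d17:-→d18:-→d19:-→d20:-→d21:-→d22:H1  best=H1
  + 160.0.0.0/4 (H4) depth=4
  ? 18.56.27.23  path d0:H2→d1:-→d2:-→d3:-  best=H2
  ? 172.197.56.29  path d0:H2→d1:-→d2:-→d3:-→d4:H4→d5:-→d6:-→d7:-→d8:-→d9:-→d10:-→d11:-→d12:-→d13:-→d14:-→d15:-→d16:-→d17:-→d18:-→d19:-→d20:-→d21:-→d22:H1→d23:-→d24:-→d25:-→d26:-→d27:-→d28:H1  best=H1
  + 0.0.0.0/0 (H5) depth=0
  + 134.172.0.0/16 (H3) depth=16
  + 96.245.32.0/20 (H3) depth=20
  ? 134.172.0.0  path d0:H5→d1:-→d2:-→d3:-→d4:-→d5:-→d6:-→d7:-→d8:-→d9:-→d10:-→d11:-→d12:-→d13:-→d14:-→d15:-→d16:H3→d17:-→d18:-  best=H3
  + 134.172.54.192/28 (H1) depth=28
  ? 134.172.54.198  path d0:H5→d1:-→d2:-→d3:-→d4:-→d5:-→d6:-→d7:-→d8:-→d9:-→d10:-→d11:-→d12:-→d13:-→d14:-→d15:-→d16:H3→d17:-→d18:-→d19:-→d20:-→d21:-→d22:-→d23:-→d24:-→d25:-→d26:-→d27:-→d28:H1  best=H1
  ? 96.245.32.0  path d0:H5→d1:-→d2:-→d3:-→d4:-→d5:-→d6:-→d7:-→d8:-→d9:-→d10:-→d11:-→d12:H3→d13:-→d14:-→d15:-→d16:-→d17:-→d18:-→d19:-→d20:H3  best=H3
  del 96.240.0.0/12 (clear depth 12)
  + 134.172.54.203/32 (H0) depth=32

== LOOKUPS ==
["H1","H1","H2","H4","H2","H1","no-route","H1","H2","H1","H1","H2","H1","H3","H1","H3"]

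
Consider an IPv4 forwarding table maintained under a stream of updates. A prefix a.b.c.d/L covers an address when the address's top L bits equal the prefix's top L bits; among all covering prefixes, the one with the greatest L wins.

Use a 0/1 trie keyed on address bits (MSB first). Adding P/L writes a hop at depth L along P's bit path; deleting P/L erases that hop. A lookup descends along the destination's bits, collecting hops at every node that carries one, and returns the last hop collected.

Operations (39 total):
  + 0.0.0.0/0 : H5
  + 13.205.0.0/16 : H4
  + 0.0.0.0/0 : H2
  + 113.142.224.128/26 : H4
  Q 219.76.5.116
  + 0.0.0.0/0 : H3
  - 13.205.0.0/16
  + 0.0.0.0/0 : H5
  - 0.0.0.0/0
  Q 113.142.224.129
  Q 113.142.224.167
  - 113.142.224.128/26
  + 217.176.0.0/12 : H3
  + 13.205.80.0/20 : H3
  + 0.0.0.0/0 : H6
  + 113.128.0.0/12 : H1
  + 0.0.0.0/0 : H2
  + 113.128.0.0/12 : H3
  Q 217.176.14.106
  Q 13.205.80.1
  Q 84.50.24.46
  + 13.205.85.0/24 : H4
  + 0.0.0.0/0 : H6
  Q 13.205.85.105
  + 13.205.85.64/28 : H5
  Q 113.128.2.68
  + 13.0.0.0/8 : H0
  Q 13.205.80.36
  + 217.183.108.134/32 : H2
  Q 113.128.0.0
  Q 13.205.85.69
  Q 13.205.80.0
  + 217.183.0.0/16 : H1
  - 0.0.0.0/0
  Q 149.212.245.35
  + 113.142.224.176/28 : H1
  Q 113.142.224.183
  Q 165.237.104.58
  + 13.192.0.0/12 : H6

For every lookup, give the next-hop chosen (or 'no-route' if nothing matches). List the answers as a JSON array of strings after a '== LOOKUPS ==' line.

Trace:
  add 0.0.0.0/0 -> H5 at depth 0
  add 13.205.0.0/16 -> H4 at depth 16
  add 0.0.0.0/0 -> H2 at depth 0
  add 113.142.224.128/26 -> H4 at depth 26
  ? 219.76.5.116  path d0:H2  best=H2
  add 0.0.0.0/0 -> H3 at depth 0
  del 13.205.0.0/16 (clear depth 16)
  add 0.0.0.0/0 -> H5 at depth 0
  del 0.0.0.0/0 (clear depth 0)
  ? 113.142.224.129  path d0:-→d1:-→d2:-→d3:-→d4:-→d5:-→d6:-→d7:-→d8:-→d9:-→d10:-→d11:-→d12:-→d13:-→d14:-→d15:-→d16:-→d17:-→d18:-→d19:-→d20:-→d21:-→d22:-→d23:-→d24:-→d25:-→d26:H4  best=H4
  ? 113.142.224.167  path d0:-→d1:-→d2:-→d3:-→d4:-→d5:-→d6:-→d7:-→d8:-→d9:-→d10:-→d11:-→d12:-→d13:-→d14:-→d15:-→d16:-→d17:-→d18:-→d19:-→d20:-→d21:-→d22:-→d23:-→d24:-→d25:-→d26:H4  best=H4
  del 113.142.224.128/26 (clear depth 26)
  add 217.176.0.0/12 -> H3 at depth 12
  add 13.205.80.0/20 -> H3 at depth 20
  add 0.0.0.0/0 -> H6 at depth 0
  add 113.128.0.0/12 -> H1 at depth 12
  add 0.0.0.0/0 -> H2 at depth 0
  add 113.128.0.0/12 -> H3 at depth 12
  ? 217.176.14.106  path d0:H2→d1:-→d2:-→d3:-→d4:-→d5:-→d6:-→d7:-→d8:-→d9:-→d10:-→d11:-→d12:H3  best=H3
  ? 13.205.80.1  path d0:H2→d1:-→d2:-→d3:-→d4:-→d5:-→d6:-→d7:-→d8:-→d9:-→d10:-→d11:-→d12:-→d13:-→d14:-→d15:-→d16:-→d17:-→d18:-→d19:-→d20:H3  best=H3
  ? 84.50.24.46  path d0:H2→d1:-→d2:-  best=H2
  add 13.205.85.0/24 -> H4 at depth 24
  add 0.0.0.0/0 -> H6 at depth 0
  ? 13.205.85.105  path d0:H6→d1:-→d2:-→d3:-→d4:-→d5:-→d6:-→d7:-→d8:-→d9:-→d10:-→d11:-→d12:-→d13:-→d14:-→d15:-→d16:-→d17:-→d18:-→d19:-→d20:H3→d21:-→d22:-→d23:-→d24:H4  best=H4
  add 13.205.85.64/28 -> H5 at depth 28
  ? 113.128.2.68  path d0:H6→d1:-→d2:-→d3:-→d4:-→d5:-→d6:-→d7:-→d8:-→d9:-→d10:-→d11:-→d12:H3  best=H3
  add 13.0.0.0/8 -> H0 at depth 8
  ? 13.205.80.36  path d0:H6→d1:-→d2:-→d3:-→d4:-→d5:-→d6:-→d7:-→d8:H0→d9:-→d10:-→d11:-→d12:-→d13:-→d14:-→d15:-→d16:-→d17:-→d18:-→d19:-→d20:H3→d21:-  best=H3
  add 217.183.108.134/32 -> H2 at depth 32
  ? 113.128.0.0  path d0:H6→d1:-→d2:-→d3:-→d4:-→d5:-→d6:-→d7:-→d8:-→d9:-→d10:-→d11:-→d12:H3  best=H3
  ? 13.205.85.69  path d0:H6→d1:-→d2:-→d3:-→d4:-→d5:-→d6:-→d7:-→d8:H0→d9:-→d10:-→d11:-→d12:-→d13:-→d14:-→d15:-→d16:-→d17:-→d18:-→d19:-→d20:H3→d21:-→d22:-→d23:-→d24:H4→d25:-→d26:-→d27:-→d28:H5  best=H5
  ? 13.205.80.0  path d0:H6→d1:-→d2:-→d3:-→d4:-→d5:-→d6:-→d7:-→d8:H0→d9:-→d10:-→d11:-→d12:-→d13:-→d14:-→d15:-→d16:-→d17:-→d18:-→d19:-→d20:H3→d21:-  best=H3
  add 217.183.0.0/16 -> H1 at depth 16
  del 0.0.0.0/0 (clear depth 0)
  ? 149.212.245.35  path d0:-→d1:-  best=no-route
  add 113.142.224.176/28 -> H1 at depth 28
  ? 113.142.224.183  path d0:-→d1:-→d2:-→d3:-→d4:-→d5:-→d6:-→d7:-→d8:-→d9:-→d10:-→d11:-→d12:H3→d13:-→d14:-→d15:-→d16:-→d17:-→d18:-→d19:-→d20:-→d21:-→d22:-→d23:-→d24:-→d25:-→d26:-→d27:-→d28:H1  best=H1
  ? 165.237.104.58  path d0:-→d1:-  best=no-route
  add 13.192.0.0/12 -> H6 at depth 12

== LOOKUPS ==
["H2","H4","H4","H3","H3","H2","H4","H3","H3","H3","H5","H3","no-route","H1","no-route"]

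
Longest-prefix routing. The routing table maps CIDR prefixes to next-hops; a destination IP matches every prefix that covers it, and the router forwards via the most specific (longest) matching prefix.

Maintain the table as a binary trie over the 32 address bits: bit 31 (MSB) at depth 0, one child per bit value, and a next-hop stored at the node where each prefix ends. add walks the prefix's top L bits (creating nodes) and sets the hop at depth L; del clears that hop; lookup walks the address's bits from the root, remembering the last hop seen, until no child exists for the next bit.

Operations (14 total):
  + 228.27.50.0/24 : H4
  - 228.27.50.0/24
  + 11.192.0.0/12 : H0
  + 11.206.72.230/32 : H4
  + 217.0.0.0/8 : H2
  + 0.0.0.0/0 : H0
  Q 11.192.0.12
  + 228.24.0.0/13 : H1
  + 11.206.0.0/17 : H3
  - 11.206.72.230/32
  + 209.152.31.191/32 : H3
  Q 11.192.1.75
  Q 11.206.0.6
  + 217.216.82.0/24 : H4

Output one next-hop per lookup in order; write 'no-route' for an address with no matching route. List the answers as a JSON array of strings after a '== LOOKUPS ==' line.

Trace:
  add 228.27.50.0/24 -> H4 at depth 24
  - 228.27.50.0/24 clear@24
  add 11.192.0.0/12 -> H0 at depth 12
  add 11.206.72.230/32 -> H4 at depth 32
  add 217.0.0.0/8 -> H2 at depth 8
  add 0.0.0.0/0 -> H0 at depth 0
  lookup 11.192.0.12: bits 000010111100 walk d0:H0→d1:-→d2:-→d3:-→d4:-→d5:-→d6:-→d7:-→d8:-→d9:-→d10:-→d11:-→d12:H0 -> H0
  add 228.24.0.0/13 -> H1 at depth 13
  add 11.206.0.0/17 -> H3 at depth 17
  - 11.206.72.230/32 clear@32
  add 209.152.31.191/32 -> H3 at depth 32
  lookup 11.192.1.75: bits 000010111100 walk d0:H0→d1:-→d2:-→d3:-→d4:-→d5:-→d6:-→d7:-→d8:-→d9:-→d10:-→d11:-→d12:H0 -> H0
  lookup 11.206.0.6: bits 00001011110011100 walk d0:H0→d1:-→d2:-→d3:-→d4:-→d5:-→d6:-→d7:-→d8:-→d9:-→d10:-→d11:-→d12:H0→d13:-→d14:-→d15:-→d16:-→d17:H3 -> H3
  add 217.216.82.0/24 -> H4 at depth 24

== LOOKUPS ==
["H0","H0","H3"]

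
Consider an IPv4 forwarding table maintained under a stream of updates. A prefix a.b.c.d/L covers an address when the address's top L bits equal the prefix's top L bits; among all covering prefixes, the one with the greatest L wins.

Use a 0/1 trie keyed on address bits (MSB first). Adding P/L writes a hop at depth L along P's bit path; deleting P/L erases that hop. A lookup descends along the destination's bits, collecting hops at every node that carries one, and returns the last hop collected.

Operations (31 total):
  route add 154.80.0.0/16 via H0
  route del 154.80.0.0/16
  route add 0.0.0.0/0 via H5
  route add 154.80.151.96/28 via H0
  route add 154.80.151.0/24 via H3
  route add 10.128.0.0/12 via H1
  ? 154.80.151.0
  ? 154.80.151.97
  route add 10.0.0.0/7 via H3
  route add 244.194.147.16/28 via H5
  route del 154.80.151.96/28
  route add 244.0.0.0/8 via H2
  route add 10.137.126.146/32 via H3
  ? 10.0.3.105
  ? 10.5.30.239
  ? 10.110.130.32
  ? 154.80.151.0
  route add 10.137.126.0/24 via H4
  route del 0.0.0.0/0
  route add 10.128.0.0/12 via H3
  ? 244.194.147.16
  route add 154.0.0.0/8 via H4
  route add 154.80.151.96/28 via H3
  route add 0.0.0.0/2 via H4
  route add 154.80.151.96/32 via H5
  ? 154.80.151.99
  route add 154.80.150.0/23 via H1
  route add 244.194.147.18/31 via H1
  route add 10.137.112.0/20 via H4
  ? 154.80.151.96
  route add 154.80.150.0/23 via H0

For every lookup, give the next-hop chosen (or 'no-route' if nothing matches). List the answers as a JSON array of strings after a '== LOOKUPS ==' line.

Trace:
  add 154.80.0.0/16 -> H0 at depth 16
  - 154.80.0.0/16 clear@16
  add 0.0.0.0/0 -> H5 at depth 0
  add 154.80.151.96/28 -> H0 at depth 28
  add 154.80.151.0/24 -> H3 at depth 24
  add 10.128.0.0/12 -> H1 at depth 12
  lookup 154.80.151.0: bits 1001101001010000100101110 walk d0:H5→d1:-→d2:-→d3:-→d4:-→d5:-→d6:-→d7:-→d8:-→d9:-→d10:-→d11:-→d12:-→d13:-→d14:-→d15:-→d16:-→d17:-→d18:-→d19:-→d20:-→d21:-→d22:-→d23:-→d24:H3→d25:- -> H3
  lookup 154.80.151.97: bits 1001101001010000100101110110 walk d0:H5→d1:-→d2:-→d3:-→d4:-→d5:-→d6:-→d7:-→d8:-→d9:-→d10:-→d11:-→d12:-→d13:-→d14:-→d15:-→d16:-→d17:-→d18:-→d19:-→d20:-→d21:-→d22:-→d23:-→d24:H3→d25:-→d26:-→d27:-→d28:H0 -> H0
  add 10.0.0.0/7 -> H3 at depth 7
  add 244.194.147.16/28 -> H5 at depth 28
  - 154.80.151.96/28 clear@28
  add 244.0.0.0/8 -> H2 at depth 8
  add 10.137.126.146/32 -> H3 at depth 32
  lookup 10.0.3.105: bits 00001010 walk d0:H5→d1:-→d2:-→d3:-→d4:-→d5:-→d6:-→d7:H3→d8:- -> H3
  lookup 10.5.30.239: bits 00001010 walk d0:H5→d1:-→d2:-→d3:-→d4:-→d5:-→d6:-→d7:H3→d8:- -> H3
  lookup 10.110.130.32: bits 00001010 walk d0:H5→d1:-→d2:-→d3:-→d4:-→d5:-→d6:-→d7:H3→d8:- -> H3
  lookup 154.80.151.0: bits 1001101001010000100101110 walk d0:H5→d1:-→d2:-→d3:-→d4:-→d5:-→d6:-→d7:-→d8:-→d9:-→d10:-→d11:-→d12:-→d13:-→d14:-→d15:-→d16:-→d17:-→d18:-→d19:-→d20:-→d21:-→d22:-→d23:-→d24:H3→d25:- -> H3
  add 10.137.126.0/24 -> H4 at depth 24
  - 0.0.0.0/0 clear@0
  add 10.128.0.0/12 -> H3 at depth 12
  lookup 244.194.147.16: bits 1111010011000010100100110001 walk d0:-→d1:-→d2:-→d3:-→d4:-→d5:-→d6:-→d7:-→d8:H2→d9:-→d10:-→d11:-→d12:-→d13:-→d14:-→d15:-→d16:-→d17:-→d18:-→d19:-→d20:-→d21:-→d22:-→d23:-→d24:-→d25:-→d26:-→d27:-→d28:H5 -> H5
  add 154.0.0.0/8 -> H4 at depth 8
  add 154.80.151.96/28 -> H3 at depth 28
  add 0.0.0.0/2 -> H4 at depth 2
  add 154.80.151.96/32 -> H5 at depth 32
  lookup 154.80.151.99: bits 100110100101000010010111011000 walk d0:-→d1:-→d2:-→d3:-→d4:-→d5:-→d6:-→d7:-→d8:H4→d9:-→d10:-→d11:-→d12:-→d13:-→d14:-→d15:-→d16:-→d17:-→d18:-→d19:-→d20:-→d21:-→d22:-→d23:-→d24:H3→d25:-→d26:-→d27:-→d28:H3→d29:-→d30:- -> H3
  add 154.80.150.0/23 -> H1 at depth 23
  add 244.194.147.18/31 -> H1 at depth 31
  add 10.137.112.0/20 -> H4 at depth 20
  lookup 154.80.151.96: bits 10011010010100001001011101100000 walk d0:-→d1:-→d2:-→d3:-→d4:-→d5:-→d6:-→d7:-→d8:H4→d9:-→d10:-→d11:-→d12:-→d13:-→d14:-→d15:-→d16:-→d17:-→d18:-→d19:-→d20:-→d21:-→d22:-→d23:H1→d24:H3→d25:-→d26:-→d27:-→d28:H3→d29:-→d30:-→d31:-→d32:H5 -> H5
  add 154.80.150.0/23 -> H0 at depth 23

== LOOKUPS ==
["H3","H0","H3","H3","H3","H3","H5","H3","H5"]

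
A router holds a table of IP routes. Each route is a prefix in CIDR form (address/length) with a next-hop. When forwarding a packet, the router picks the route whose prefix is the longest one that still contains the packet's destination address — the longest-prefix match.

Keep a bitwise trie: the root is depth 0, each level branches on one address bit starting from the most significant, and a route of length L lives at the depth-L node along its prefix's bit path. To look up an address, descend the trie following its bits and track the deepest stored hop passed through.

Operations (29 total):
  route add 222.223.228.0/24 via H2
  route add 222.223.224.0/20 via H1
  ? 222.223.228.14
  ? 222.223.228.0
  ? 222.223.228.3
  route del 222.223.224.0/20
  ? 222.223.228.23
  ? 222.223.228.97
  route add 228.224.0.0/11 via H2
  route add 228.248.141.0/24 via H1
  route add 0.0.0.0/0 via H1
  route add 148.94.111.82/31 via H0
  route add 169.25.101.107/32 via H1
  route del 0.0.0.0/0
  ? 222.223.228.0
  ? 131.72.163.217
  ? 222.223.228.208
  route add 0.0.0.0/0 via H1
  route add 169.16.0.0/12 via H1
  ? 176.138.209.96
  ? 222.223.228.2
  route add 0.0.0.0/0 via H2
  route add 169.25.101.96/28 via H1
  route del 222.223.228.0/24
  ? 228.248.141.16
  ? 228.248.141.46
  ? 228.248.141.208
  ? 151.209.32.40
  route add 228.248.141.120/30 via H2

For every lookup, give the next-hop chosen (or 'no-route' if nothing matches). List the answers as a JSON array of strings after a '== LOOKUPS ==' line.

Process each operation:
  add 222.223.228.0/24 -> H2 at depth 24
  add 222.223.224.0/20 -> H1 at depth 20
  Q 222.223.228.14: descend 110111101101111111100100 ; hops seen [H1,H2] ; pick H2
  Q 222.223.228.0: descend 110111101101111111100100 ; hops seen [H1,H2] ; pick H2
  Q 222.223.228.3: descend 110111101101111111100100 ; hops seen [H1,H2] ; pick H2
  - 222.223.224.0/20 clear@20
  Q 222.223.228.23: descend 110111101101111111100100 ; hops seen [H2] ; pick H2
  Q 222.223.228.97: descend 110111101101111111100100 ; hops seen [H2] ; pick H2
  add 228.224.0.0/11 -> H2 at depth 11
  add 228.248.141.0/24 -> H1 at depth 24
  add 0.0.0.0/0 -> H1 at depth 0
  add 148.94.111.82/31 -> H0 at depth 31
  add 169.25.101.107/32 -> H1 at depth 32
  - 0.0.0.0/0 clear@0
  Q 222.223.228.0: descend 110111101101111111100100 ; hops seen [H2] ; pick H2
  Q 131.72.163.217: descend 100 ; hops seen [∅] ; pick no-route
  Q 222.223.228.208: descend 110111101101111111100100 ; hops seen [H2] ; pick H2
  add 0.0.0.0/0 -> H1 at depth 0
  add 169.16.0.0/12 -> H1 at depth 12
  Q 176.138.209.96: descend 101 ; hops seen [H1] ; pick H1
  Q 222.223.228.2: descend 110111101101111111100100 ; hops seen [H1,H2] ; pick H2
  add 0.0.0.0/0 -> H2 at depth 0
  add 169.25.101.96/28 -> H1 at depth 28
  - 222.223.228.0/24 clear@24
  Q 228.248.141.16: descend 111001001111100010001101 ; hops seen [H2,H2,H1] ; pick H1
  Q 228.248.141.46: descend 111001001111100010001101 ; hops seen [H2,H2,H1] ; pick H1
  Q 228.248.141.208: descend 111001001111100010001101 ; hops seen [H2,H2,H1] ; pick H1
  Q 151.209.32.40: descend 100101 ; hops seen [H2] ; pick H2
  add 228.248.141.120/30 -> H2 at depth 30

== LOOKUPS ==
["H2","H2","H2","H2","H2","H2","no-route","H2","H1","H2","H1","H1","H1","H2"]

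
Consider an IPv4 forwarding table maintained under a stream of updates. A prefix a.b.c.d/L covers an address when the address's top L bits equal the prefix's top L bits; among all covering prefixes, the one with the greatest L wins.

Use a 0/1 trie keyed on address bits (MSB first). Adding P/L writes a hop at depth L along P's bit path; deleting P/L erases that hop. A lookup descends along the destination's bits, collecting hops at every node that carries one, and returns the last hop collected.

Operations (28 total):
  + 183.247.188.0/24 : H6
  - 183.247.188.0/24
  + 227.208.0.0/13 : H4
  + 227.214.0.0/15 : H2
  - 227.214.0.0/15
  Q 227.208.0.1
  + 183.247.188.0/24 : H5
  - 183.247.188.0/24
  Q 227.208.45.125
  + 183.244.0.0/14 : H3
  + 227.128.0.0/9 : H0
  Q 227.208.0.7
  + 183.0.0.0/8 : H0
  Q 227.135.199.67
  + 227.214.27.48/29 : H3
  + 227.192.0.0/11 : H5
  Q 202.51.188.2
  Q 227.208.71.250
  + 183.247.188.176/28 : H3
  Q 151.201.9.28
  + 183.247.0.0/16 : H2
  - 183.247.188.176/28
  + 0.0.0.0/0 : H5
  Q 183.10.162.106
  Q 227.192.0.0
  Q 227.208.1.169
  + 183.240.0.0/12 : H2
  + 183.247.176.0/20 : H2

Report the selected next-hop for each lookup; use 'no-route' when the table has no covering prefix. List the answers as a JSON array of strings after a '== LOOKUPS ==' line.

Trace:
  add 183.247.188.0/24 -> H6 at depth 24
  del 183.247.188.0/24 (clear depth 24)
  add 227.208.0.0/13 -> H4 at depth 13
  add 227.214.0.0/15 -> H2 at depth 15
  del 227.214.0.0/15 (clear depth 15)
  lookup 227.208.0.1: bits 1110001111010 walk d0:-→d1:-→d2:-→d3:-→d4:-→d5:-→d6:-→d7:-→d8:-→d9:-→d10:-→d11:-→d12:-→d13:H4 -> H4
  add 183.247.188.0/24 -> H5 at depth 24
  del 183.247.188.0/24 (clear depth 24)
  lookup 227.208.45.125: bits 1110001111010 walk d0:-→d1:-→d2:-→d3:-→d4:-→d5:-→d6:-→d7:-→d8:-→d9:-→d10:-→d11:-→d12:-→d13:H4 -> H4
  add 183.244.0.0/14 -> H3 at depth 14
  add 227.128.0.0/9 -> H0 at depth 9
  lookup 227.208.0.7: bits 1110001111010 walk d0:-→d1:-→d2:-→d3:-→d4:-→d5:-→d6:-→d7:-→d8:-→d9:H0→d10:-→d11:-→d12:-→d13:H4 -> H4
  add 183.0.0.0/8 -> H0 at depth 8
  lookup 227.135.199.67: bits 111000111 walk d0:-→d1:-→d2:-→d3:-→d4:-→d5:-→d6:-→d7:-→d8:-→d9:H0 -> H0
  add 227.214.27.48/29 -> H3 at depth 29
  add 227.192.0.0/11 -> H5 at depth 11
  lookup 202.51.188.2: bits 11 walk d0:-→d1:-→d2:- -> no-route
  lookup 227.208.71.250: bits 1110001111010 walk d0:-→d1:-→d2:-→d3:-→d4:-→d5:-→d6:-→d7:-→d8:-→d9:H0→d10:-→d11:H5→d12:-→d13:H4 -> H4
  add 183.247.188.176/28 -> H3 at depth 28
  lookup 151.201.9.28: bits 10 walk d0:-→d1:-→d2:- -> no-route
  add 183.247.0.0/16 -> H2 at depth 16
  del 183.247.188.176/28 (clear depth 28)
  add 0.0.0.0/0 -> H5 at depth 0
  lookup 183.10.162.106: bits 10110111 walk d0:H5→d1:-→d2:-→d3:-→d4:-→d5:-→d6:-→d7:-→d8:H0 -> H0
  lookup 227.192.0.0: bits 11100011110 walk d0:H5→d1:-→d2:-→d3:-→d4:-→d5:-→d6:-→d7:-→d8:-→d9:H0→d10:-→d11:H5 -> H5
  lookup 227.208.1.169: bits 1110001111010 walk d0:H5→d1:-→d2:-→d3:-→d4:-→d5:-→d6:-→d7:-→d8:-→d9:H0→d10:-→d11:H5→d12:-→d13:H4 -> H4
  add 183.240.0.0/12 -> H2 at depth 12
  add 183.247.176.0/20 -> H2 at depth 20

== LOOKUPS ==
["H4","H4","H4","H0","no-route","H4","no-route","H0","H5","H4"]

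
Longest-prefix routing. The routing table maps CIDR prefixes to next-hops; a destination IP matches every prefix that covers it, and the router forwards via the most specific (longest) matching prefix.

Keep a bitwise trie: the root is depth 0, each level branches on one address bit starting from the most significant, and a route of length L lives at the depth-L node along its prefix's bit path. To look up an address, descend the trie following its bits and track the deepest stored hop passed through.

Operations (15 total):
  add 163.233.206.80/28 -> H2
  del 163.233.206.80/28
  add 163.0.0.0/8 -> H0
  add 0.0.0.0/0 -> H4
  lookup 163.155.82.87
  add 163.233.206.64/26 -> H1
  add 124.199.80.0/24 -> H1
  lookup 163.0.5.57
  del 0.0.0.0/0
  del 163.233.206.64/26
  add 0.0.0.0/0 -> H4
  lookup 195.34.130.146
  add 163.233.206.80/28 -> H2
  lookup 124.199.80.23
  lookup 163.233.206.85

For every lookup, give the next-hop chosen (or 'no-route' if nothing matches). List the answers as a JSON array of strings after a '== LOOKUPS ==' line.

Trace:
  + 163.233.206.80/28 (H2) depth=28
  - 163.233.206.80/28 clear@28
  + 163.0.0.0/8 (H0) depth=8
  + 0.0.0.0/0 (H4) depth=0
  ? 163.155.82.87  path d0:H4→d1:-→d2:-→d3:-→d4:-→d5:-→d6:-→d7:-→d8:H0→d9:-  best=H0
  + 163.233.206.64/26 (H1) depth=26
  + 124.199.80.0/24 (H1) depth=24
  ? 163.0.5.57  path d0:H4→d1:-→d2:-→d3:-→d4:-→d5:-→d6:-→d7:-→d8:H0  best=H0
  - 0.0.0.0/0 clear@0
  - 163.233.206.64/26 clear@26
  + 0.0.0.0/0 (H4) depth=0
  ? 195.34.130.146  path d0:H4→d1:-  best=H4
  + 163.233.206.80/28 (H2) depth=28
  ? 124.199.80.23  path d0:H4→d1:-→d2:-→d3:-→d4:-→d5:-→d6:-→d7:-→d8:-→d9:-→d10:-→d11:-→d12:-→d13:-→d14:-→d15:-→d16:-→d17:-→d18:-→d19:-→d20:-→d21:-→d22:-→d23:-→d24:H1  best=H1
  ? 163.233.206.85  path d0:H4→d1:-→d2:-→d3:-→d4:-→d5:-→d6:-→d7:-→d8:H0→d9:-→d10:-→d11:-→d12:-→d13:-→d14:-→d15:-→d16:-→d17:-→d18:-→d19:-→d20:-→d21:-→d22:-→d23:-→d24:-→d25:-→d26:-→d27:-→d28:H2  best=H2

== LOOKUPS ==
["H0","H0","H4","H1","H2"]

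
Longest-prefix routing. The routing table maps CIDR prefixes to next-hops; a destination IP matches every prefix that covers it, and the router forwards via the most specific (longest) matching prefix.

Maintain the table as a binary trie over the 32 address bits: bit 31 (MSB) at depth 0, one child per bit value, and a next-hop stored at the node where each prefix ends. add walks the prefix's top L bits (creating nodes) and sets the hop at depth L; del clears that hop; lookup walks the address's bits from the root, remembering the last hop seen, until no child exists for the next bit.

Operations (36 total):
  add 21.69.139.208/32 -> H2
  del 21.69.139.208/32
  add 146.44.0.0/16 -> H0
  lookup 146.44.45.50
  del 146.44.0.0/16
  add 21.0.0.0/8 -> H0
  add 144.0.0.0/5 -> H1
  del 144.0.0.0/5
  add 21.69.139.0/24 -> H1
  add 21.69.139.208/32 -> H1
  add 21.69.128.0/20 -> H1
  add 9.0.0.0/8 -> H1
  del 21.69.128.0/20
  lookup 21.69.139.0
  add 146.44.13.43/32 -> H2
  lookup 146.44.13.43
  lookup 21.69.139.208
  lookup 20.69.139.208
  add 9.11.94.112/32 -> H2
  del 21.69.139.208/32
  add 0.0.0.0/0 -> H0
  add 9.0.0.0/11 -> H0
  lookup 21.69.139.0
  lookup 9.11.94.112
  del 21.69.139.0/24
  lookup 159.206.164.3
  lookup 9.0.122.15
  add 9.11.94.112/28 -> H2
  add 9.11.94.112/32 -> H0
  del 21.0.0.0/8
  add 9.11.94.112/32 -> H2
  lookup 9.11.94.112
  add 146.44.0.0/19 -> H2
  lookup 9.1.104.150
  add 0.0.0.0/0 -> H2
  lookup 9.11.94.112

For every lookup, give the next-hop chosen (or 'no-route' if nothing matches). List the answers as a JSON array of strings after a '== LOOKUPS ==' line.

Process each operation:
  add 21.69.139.208/32 -> H2 at depth 32
  - 21.69.139.208/32 clear@32
  add 146.44.0.0/16 -> H0 at depth 16
  lookup 146.44.45.50: bits 1001001000101100 walk d0:-→d1:-→d2:-→d3:-→d4:-→d5:-→d6:-→d7:-→d8:-→d9:-→d10:-→d11:-→d12:-→d13:-→d14:-→d15:-→d16:H0 -> H0
  - 146.44.0.0/16 clear@16
  add 21.0.0.0/8 -> H0 at depth 8
  add 144.0.0.0/5 -> H1 at depth 5
  - 144.0.0.0/5 clear@5
  add 21.69.139.0/24 -> H1 at depth 24
  add 21.69.139.208/32 -> H1 at depth 32
  add 21.69.128.0/20 -> H1 at depth 20
  add 9.0.0.0/8 -> H1 at depth 8
  - 21.69.128.0/20 clear@20
  lookup 21.69.139.0: bits 000101010100010110001011 walk d0:-→d1:-→d2:-→d3:-→d4:-→d5:-→d6:-→d7:-→d8:H0→d9:-→d10:-→d11:-→d12:-→d13:-→d14:-→d15:-→d16:-→d17:-→d18:-→d19:-→d20:-→d21:-→d22:-→d23:-→d24:H1 -> H1
  add 146.44.13.43/32 -> H2 at depth 32
  lookup 146.44.13.43: bits 10010010001011000000110100101011 walk d0:-→d1:-→d2:-→d3:-→d4:-→d5:-→d6:-→d7:-→d8:-→d9:-→d10:-→d11:-→d12:-→d13:-→d14:-→d15:-→d16:-→d17:-→d18:-→d19:-→d20:-→d21:-→d22:-→d23:-→d24:-→d25:-→d26:-→d27:-→d28:-→d29:-→d30:-→d31:-→d32:H2 -> H2
  lookup 21.69.139.208: bits 00010101010001011000101111010000 walk d0:-→d1:-→d2:-→d3:-→d4:-→d5:-→d6:-→d7:-→d8:H0→d9:-→d10:-→d11:-→d12:-→d13:-→d14:-→d15:-→d16:-→d17:-→d18:-→d19:-→d20:-→d21:-→d22:-→d23:-→d24:H1→d25:-→d26:-→d27:-→d28:-→d29:-→d30:-→d31:-→d32:H1 -> H1
  lookup 20.69.139.208: bits 0001010 walk d0:-→d1:-→d2:-→d3:-→d4:-→d5:-→d6:-→d7:- -> no-route
  add 9.11.94.112/32 -> H2 at depth 32
  - 21.69.139.208/32 clear@32
  add 0.0.0.0/0 -> H0 at depth 0
  add 9.0.0.0/11 -> H0 at depth 11
  lookup 21.69.139.0: bits 000101010100010110001011 walk d0:H0→d1:-→d2:-→d3:-→d4:-→d5:-→d6:-→d7:-→d8:H0→d9:-→d10:-→d11:-→d12:-→d13:-→d14:-→d15:-→d16:-→d17:-→d18:-→d19:-→d20:-→d21:-→d22:-→d23:-→d24:H1 -> H1
  lookup 9.11.94.112: bits 00001001000010110101111001110000 walk d0:H0→d1:-→d2:-→d3:-→d4:-→d5:-→d6:-→d7:-→d8:H1→d9:-→d10:-→d11:H0→d12:-→d13:-→d14:-→d15:-→d16:-→d17:-→d18:-→d19:-→d20:-→d21:-→d22:-→d23:-→d24:-→d25:-→d26:-→d27:-→d28:-→d29:-→d30:-→d31:-→d32:H2 -> H2
  - 21.69.139.0/24 clear@24
  lookup 159.206.164.3: bits 1001 walk d0:H0→d1:-→d2:-→d3:-→d4:- -> H0
  lookup 9.0.122.15: bits 000010010000 walk d0:H0→d1:-→d2:-→d3:-→d4:-→d5:-→d6:-→d7:-→d8:H1→d9:-→d10:-→d11:H0→d12:- -> H0
  add 9.11.94.112/28 -> H2 at depth 28
  add 9.11.94.112/32 -> H0 at depth 32
  - 21.0.0.0/8 clear@8
  add 9.11.94.112/32 -> H2 at depth 32
  lookup 9.11.94.112: bits 00001001000010110101111001110000 walk d0:H0→d1:-→d2:-→d3:-→d4:-→d5:-→d6:-→d7:-→d8:H1→d9:-→d10:-→d11:H0→d12:-→d13:-→d14:-→d15:-→d16:-→d17:-→d18:-→d19:-→d20:-→d21:-→d22:-→d23:-→d24:-→d25:-→d26:-→d27:-→d28:H2→d29:-→d30:-→d31:-→d32:H2 -> H2
  add 146.44.0.0/19 -> H2 at depth 19
  lookup 9.1.104.150: bits 000010010000 walk d0:H0→d1:-→d2:-→d3:-→d4:-→d5:-→d6:-→d7:-→d8:H1→d9:-→d10:-→d11:H0→d12:- -> H0
  add 0.0.0.0/0 -> H2 at depth 0
  lookup 9.11.94.112: bits 00001001000010110101111001110000 walk d0:H2→d1:-→d2:-→d3:-→d4:-→d5:-→d6:-→d7:-→d8:H1→d9:-→d10:-→d11:H0→d12:-→d13:-→d14:-→d15:-→d16:-→d17:-→d18:-→d19:-→d20:-→d21:-→d22:-→d23:-→d24:-→d25:-→d26:-→d27:-→d28:H2→d29:-→d30:-→d31:-→d32:H2 -> H2

== LOOKUPS ==
["H0","H1","H2","H1","no-route","H1","H2","H0","H0","H2","H0","H2"]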